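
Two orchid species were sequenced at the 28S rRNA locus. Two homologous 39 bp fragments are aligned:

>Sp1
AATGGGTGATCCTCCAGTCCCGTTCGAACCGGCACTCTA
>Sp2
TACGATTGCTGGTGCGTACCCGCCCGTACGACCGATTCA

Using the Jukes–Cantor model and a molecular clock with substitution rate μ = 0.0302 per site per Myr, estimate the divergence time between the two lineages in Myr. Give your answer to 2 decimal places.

The sequences differ at 21 of 39 sites, so p = 21/39 ≈ 0.538462.
d = −(3/4) ln(1 − 4p/3) = −0.75 ln(1 − 0.717949) = −0.75 ln(0.282051)
  = −0.75 × (-1.265667) = 0.949250 substitutions/site.
Under a molecular clock d = 2μt, so t = d/(2μ) = 0.949250 / (2 × 0.0302) = 15.72 Myr.

15.72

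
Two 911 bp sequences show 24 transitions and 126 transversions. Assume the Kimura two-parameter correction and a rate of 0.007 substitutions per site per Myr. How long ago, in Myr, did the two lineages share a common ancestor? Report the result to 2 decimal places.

P = 24/911 ≈ 0.026345 and Q = 126/911 ≈ 0.13831.
Under the Kimura two-parameter model, d = −½ ln(1 − 2P − Q) − ¼ ln(1 − 2Q).
1 − 2P − Q = 0.809, giving −½ ln(0.809) = 0.105978.
1 − 2Q = 0.72338, giving −¼ ln(0.72338) = 0.080955.
d = 0.105978 + 0.080955 = 0.186933.
Under a molecular clock d = 2μt, so t = d/(2μ) = 0.186933 / (2 × 0.007) = 13.35 Myr.

13.35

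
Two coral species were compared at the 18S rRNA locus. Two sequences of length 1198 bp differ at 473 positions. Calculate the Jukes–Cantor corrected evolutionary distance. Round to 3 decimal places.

0.561

p = 473/1198 ≈ 0.394825.
d = −(3/4) ln(1 − 4p/3) = −0.75 ln(1 − 0.526433) = −0.75 ln(0.473567)
  = −0.75 × (-0.747462) = 0.560597 substitutions/site.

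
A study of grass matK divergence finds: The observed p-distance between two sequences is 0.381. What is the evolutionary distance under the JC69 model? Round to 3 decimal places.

0.532

d = −(3/4) ln(1 − 4p/3) = −0.75 ln(1 − 0.508) = −0.75 ln(0.492)
  = −0.75 × (-0.709277) = 0.531958 substitutions/site.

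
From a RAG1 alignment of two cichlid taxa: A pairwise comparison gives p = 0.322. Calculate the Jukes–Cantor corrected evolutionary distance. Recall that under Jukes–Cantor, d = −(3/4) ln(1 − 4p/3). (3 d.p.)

0.421

d = −(3/4) ln(1 − 4p/3) = −0.75 ln(1 − 0.429333) = −0.75 ln(0.570667)
  = −0.75 × (-0.560949) = 0.420712 substitutions/site.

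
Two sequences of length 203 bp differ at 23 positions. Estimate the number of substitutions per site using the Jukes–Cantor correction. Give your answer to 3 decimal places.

p = 23/203 ≈ 0.1133.
d = −(3/4) ln(1 − 4p/3) = −0.75 ln(1 − 0.151067) = −0.75 ln(0.848933)
  = −0.75 × (-0.163775) = 0.122831 substitutions/site.

0.123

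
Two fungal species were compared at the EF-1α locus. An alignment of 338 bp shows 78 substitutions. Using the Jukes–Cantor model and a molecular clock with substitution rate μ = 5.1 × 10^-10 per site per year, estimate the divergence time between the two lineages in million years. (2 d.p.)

p = 78/338 ≈ 0.230769.
d = −(3/4) ln(1 − 4p/3) = −0.75 ln(1 − 0.307692) = −0.75 ln(0.692308)
  = −0.75 × (-0.367724) = 0.275793 substitutions/site.
Under a molecular clock d = 2μt, so t = d/(2μ) = 0.275793 / (2 × 5.1 × 10^-10) = 270.39 million years.

270.39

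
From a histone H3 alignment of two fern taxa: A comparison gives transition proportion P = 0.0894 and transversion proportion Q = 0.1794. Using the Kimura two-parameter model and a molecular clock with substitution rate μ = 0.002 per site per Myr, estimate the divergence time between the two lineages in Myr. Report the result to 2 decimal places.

83.21

Under the Kimura two-parameter model, d = −½ ln(1 − 2P − Q) − ¼ ln(1 − 2Q).
1 − 2P − Q = 0.6418, giving −½ ln(0.6418) = 0.221739.
1 − 2Q = 0.6412, giving −¼ ln(0.6412) = 0.111103.
d = 0.221739 + 0.111103 = 0.332842.
Under a molecular clock d = 2μt, so t = d/(2μ) = 0.332842 / (2 × 0.002) = 83.21 Myr.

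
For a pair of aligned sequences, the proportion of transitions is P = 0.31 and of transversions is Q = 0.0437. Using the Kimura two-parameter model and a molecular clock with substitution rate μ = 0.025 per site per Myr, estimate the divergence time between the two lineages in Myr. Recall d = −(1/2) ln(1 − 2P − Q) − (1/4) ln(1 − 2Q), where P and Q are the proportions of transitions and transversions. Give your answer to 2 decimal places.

11.35

Under the Kimura two-parameter model, d = −½ ln(1 − 2P − Q) − ¼ ln(1 − 2Q).
1 − 2P − Q = 0.3363, giving −½ ln(0.3363) = 0.544876.
1 − 2Q = 0.9126, giving −¼ ln(0.9126) = 0.022864.
d = 0.544876 + 0.022864 = 0.567740.
Under a molecular clock d = 2μt, so t = d/(2μ) = 0.567740 / (2 × 0.025) = 11.35 Myr.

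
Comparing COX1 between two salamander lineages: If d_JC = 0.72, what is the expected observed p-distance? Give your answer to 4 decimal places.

p = (3/4)(1 − e^(−4d/3)) = 0.75 × (1 − e^(-0.96)) = 0.75 × (1 − 0.382893) = 0.462830.

0.4628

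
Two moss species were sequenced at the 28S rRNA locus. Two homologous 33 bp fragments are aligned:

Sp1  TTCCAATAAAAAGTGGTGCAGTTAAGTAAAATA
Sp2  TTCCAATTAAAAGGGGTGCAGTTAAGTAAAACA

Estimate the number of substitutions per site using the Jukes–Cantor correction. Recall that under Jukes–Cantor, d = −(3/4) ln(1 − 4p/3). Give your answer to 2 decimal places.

The sequences differ at 3 of 33 sites (8, 14, 32), so p = 3/33 ≈ 0.090909.
d = −(3/4) ln(1 − 4p/3) = −0.75 ln(1 − 0.121212) = −0.75 ln(0.878788)
  = −0.75 × (-0.129212) = 0.096909 substitutions/site.

0.10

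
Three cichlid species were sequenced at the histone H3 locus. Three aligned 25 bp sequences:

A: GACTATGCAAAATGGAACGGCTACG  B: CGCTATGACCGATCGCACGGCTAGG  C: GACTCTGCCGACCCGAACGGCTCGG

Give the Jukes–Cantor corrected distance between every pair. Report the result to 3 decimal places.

d(A,B) = 0.490, d(A,C) = 0.417, d(B,C) = 0.572

A–B: 9/25 sites differ → p = 0.36, d = −0.75 ln(1 − 0.48) = 0.490445 ≈ 0.490.
A–C: 8/25 sites differ → p = 0.32, d = −0.75 ln(1 − 0.426667) = 0.417216 ≈ 0.417.
B–C: 10/25 sites differ → p = 0.4, d = −0.75 ln(1 − 0.533333) = 0.571605 ≈ 0.572.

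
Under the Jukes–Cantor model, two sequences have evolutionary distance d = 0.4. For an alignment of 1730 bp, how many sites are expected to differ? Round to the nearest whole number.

536

Invert JC69: p = (3/4)(1 − e^(−4d/3)) = 0.75 × (1 − e^(-0.533333)) = 0.75 × (1 − 0.586646) = 0.310016.
Expected differing sites = pL ≈ 0.310016 × 1730 = 536.32768 ≈ 536.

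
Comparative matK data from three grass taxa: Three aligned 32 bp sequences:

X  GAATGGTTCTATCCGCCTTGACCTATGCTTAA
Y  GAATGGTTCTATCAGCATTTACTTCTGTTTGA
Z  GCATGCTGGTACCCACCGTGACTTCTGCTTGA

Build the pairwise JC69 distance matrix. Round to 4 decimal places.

X–Y: 7/32 sites differ → p = 0.21875, d = −0.75 ln(1 − 0.291667) = 0.258631 ≈ 0.2586.
X–Z: 10/32 sites differ → p = 0.3125, d = −0.75 ln(1 − 0.416667) = 0.404248 ≈ 0.4042.
Y–Z: 11/32 sites differ → p = 0.34375, d = −0.75 ln(1 − 0.458333) = 0.459828 ≈ 0.4598.

d(X,Y) = 0.2586, d(X,Z) = 0.4042, d(Y,Z) = 0.4598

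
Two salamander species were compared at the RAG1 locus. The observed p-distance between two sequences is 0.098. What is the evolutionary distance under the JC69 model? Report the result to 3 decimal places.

0.105

d = −(3/4) ln(1 − 4p/3) = −0.75 ln(1 − 0.130667) = −0.75 ln(0.869333)
  = −0.75 × (-0.140029) = 0.105022 substitutions/site.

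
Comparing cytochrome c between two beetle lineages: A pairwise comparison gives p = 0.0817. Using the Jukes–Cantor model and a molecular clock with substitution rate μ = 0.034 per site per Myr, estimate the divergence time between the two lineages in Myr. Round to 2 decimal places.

d = −(3/4) ln(1 − 4p/3) = −0.75 ln(1 − 0.108933) = −0.75 ln(0.891067)
  = −0.75 × (-0.115336) = 0.086502 substitutions/site.
Under a molecular clock d = 2μt, so t = d/(2μ) = 0.086502 / (2 × 0.034) = 1.27 Myr.

1.27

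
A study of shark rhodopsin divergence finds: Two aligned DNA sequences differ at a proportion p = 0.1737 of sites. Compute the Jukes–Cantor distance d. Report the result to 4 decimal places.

d = −(3/4) ln(1 − 4p/3) = −0.75 ln(1 − 0.2316) = −0.75 ln(0.7684)
  = −0.75 × (-0.263445) = 0.197584 substitutions/site.

0.1976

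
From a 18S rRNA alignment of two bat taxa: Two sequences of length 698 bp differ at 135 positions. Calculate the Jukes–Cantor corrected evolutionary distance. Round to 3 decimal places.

p = 135/698 ≈ 0.19341.
d = −(3/4) ln(1 − 4p/3) = −0.75 ln(1 − 0.25788) = −0.75 ln(0.74212)
  = −0.75 × (-0.298244) = 0.223683 substitutions/site.

0.224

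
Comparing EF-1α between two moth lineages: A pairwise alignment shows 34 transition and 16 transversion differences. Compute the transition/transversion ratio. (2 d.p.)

R = 34/16 = 2.125 ≈ 2.13 (to 2 d.p.).

2.13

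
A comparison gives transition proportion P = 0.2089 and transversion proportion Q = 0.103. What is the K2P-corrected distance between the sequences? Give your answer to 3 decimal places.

0.425

Under the Kimura two-parameter model, d = −½ ln(1 − 2P − Q) − ¼ ln(1 − 2Q).
1 − 2P − Q = 0.4792, giving −½ ln(0.4792) = 0.367819.
1 − 2Q = 0.794, giving −¼ ln(0.794) = 0.057668.
d = 0.367819 + 0.057668 = 0.425487.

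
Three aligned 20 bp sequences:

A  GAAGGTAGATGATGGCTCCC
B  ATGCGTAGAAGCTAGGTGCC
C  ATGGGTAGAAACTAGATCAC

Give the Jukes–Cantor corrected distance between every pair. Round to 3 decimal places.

d(A,B) = 0.687, d(A,C) = 0.687, d(B,C) = 0.304

A–B: 9/20 sites differ → p = 0.45, d = −0.75 ln(1 − 0.6) = 0.687218 ≈ 0.687.
A–C: 9/20 sites differ → p = 0.45, d = −0.75 ln(1 − 0.6) = 0.687218 ≈ 0.687.
B–C: 5/20 sites differ → p = 0.25, d = −0.75 ln(1 − 0.333333) = 0.304098 ≈ 0.304.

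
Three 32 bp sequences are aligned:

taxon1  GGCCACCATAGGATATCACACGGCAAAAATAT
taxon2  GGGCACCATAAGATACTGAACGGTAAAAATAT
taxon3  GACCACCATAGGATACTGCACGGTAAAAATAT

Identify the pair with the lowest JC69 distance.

taxon2 and taxon3

taxon1–taxon2: 7/32 differ, p = 0.219, d = 0.259.
taxon1–taxon3: 5/32 differ, p = 0.156, d = 0.175.
taxon2–taxon3: 4/32 differ, p = 0.125, d = 0.137.
The smallest distance is between taxon2 and taxon3.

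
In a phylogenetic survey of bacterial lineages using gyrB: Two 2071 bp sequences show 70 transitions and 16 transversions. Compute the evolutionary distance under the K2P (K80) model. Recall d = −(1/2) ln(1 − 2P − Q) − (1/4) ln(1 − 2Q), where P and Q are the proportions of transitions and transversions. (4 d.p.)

P = 70/2071 ≈ 0.0338 and Q = 16/2071 ≈ 0.007726.
Under the Kimura two-parameter model, d = −½ ln(1 − 2P − Q) − ¼ ln(1 − 2Q).
1 − 2P − Q = 0.924674, giving −½ ln(0.924674) = 0.039157.
1 − 2Q = 0.984548, giving −¼ ln(0.984548) = 0.003893.
d = 0.039157 + 0.003893 = 0.043050.

0.0431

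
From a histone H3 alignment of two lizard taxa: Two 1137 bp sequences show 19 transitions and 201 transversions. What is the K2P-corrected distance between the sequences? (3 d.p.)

0.227

P = 19/1137 ≈ 0.016711 and Q = 201/1137 ≈ 0.176781.
Under the Kimura two-parameter model, d = −½ ln(1 − 2P − Q) − ¼ ln(1 − 2Q).
1 − 2P − Q = 0.789797, giving −½ ln(0.789797) = 0.117990.
1 − 2Q = 0.646438, giving −¼ ln(0.646438) = 0.109069.
d = 0.117990 + 0.109069 = 0.227059.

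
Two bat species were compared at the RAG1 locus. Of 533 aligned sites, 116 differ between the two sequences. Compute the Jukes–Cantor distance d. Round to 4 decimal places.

0.2571

p = 116/533 ≈ 0.217636.
d = −(3/4) ln(1 − 4p/3) = −0.75 ln(1 − 0.290181) = −0.75 ln(0.709819)
  = −0.75 × (-0.342745) = 0.257059 substitutions/site.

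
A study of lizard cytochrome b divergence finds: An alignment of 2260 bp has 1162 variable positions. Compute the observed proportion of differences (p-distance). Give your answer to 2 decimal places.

0.51

p = 1162/2260 = 0.514159… ≈ 0.51 (to 2 d.p.).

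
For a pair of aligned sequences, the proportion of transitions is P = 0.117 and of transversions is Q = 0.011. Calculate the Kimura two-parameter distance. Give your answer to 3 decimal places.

Under the Kimura two-parameter model, d = −½ ln(1 − 2P − Q) − ¼ ln(1 − 2Q).
1 − 2P − Q = 0.755, giving −½ ln(0.755) = 0.140519.
1 − 2Q = 0.978, giving −¼ ln(0.978) = 0.005561.
d = 0.140519 + 0.005561 = 0.146080.

0.146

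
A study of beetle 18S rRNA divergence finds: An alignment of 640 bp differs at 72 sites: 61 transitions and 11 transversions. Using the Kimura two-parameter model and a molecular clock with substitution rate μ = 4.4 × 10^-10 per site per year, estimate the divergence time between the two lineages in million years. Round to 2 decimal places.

P = 61/640 ≈ 0.095313 and Q = 11/640 ≈ 0.017188.
Under the Kimura two-parameter model, d = −½ ln(1 − 2P − Q) − ¼ ln(1 − 2Q).
1 − 2P − Q = 0.792186, giving −½ ln(0.792186) = 0.116480.
1 − 2Q = 0.965624, giving −¼ ln(0.965624) = 0.008745.
d = 0.116480 + 0.008745 = 0.125225.
Under a molecular clock d = 2μt, so t = d/(2μ) = 0.125225 / (2 × 4.4 × 10^-10) = 142.30 million years.

142.30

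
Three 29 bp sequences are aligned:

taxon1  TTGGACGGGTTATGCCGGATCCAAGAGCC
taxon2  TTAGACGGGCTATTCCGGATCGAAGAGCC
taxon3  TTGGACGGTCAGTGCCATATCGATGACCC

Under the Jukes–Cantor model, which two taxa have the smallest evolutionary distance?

taxon1 and taxon2

taxon1–taxon2: 4/29 differ, p = 0.138, d = 0.152.
taxon1–taxon3: 9/29 differ, p = 0.310, d = 0.401.
taxon2–taxon3: 9/29 differ, p = 0.310, d = 0.401.
The smallest distance is between taxon1 and taxon2.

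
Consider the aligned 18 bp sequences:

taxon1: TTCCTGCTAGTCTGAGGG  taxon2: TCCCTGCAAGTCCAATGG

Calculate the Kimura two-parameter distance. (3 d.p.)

0.357

Of 18 sites, 3 differences are transitions and 2 are transversions, so P = 3/18 ≈ 0.166667 and Q = 2/18 ≈ 0.111111.
Under the Kimura two-parameter model, d = −½ ln(1 − 2P − Q) − ¼ ln(1 − 2Q).
1 − 2P − Q = 0.555555, giving −½ ln(0.555555) = 0.293894.
1 − 2Q = 0.777778, giving −¼ ln(0.777778) = 0.062829.
d = 0.293894 + 0.062829 = 0.356723.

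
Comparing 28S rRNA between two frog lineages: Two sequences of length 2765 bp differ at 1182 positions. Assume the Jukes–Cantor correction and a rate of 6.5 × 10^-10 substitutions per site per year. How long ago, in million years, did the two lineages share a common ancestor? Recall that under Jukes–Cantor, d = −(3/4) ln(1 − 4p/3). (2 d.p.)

p = 1182/2765 ≈ 0.427486.
d = −(3/4) ln(1 − 4p/3) = −0.75 ln(1 − 0.569981) = −0.75 ln(0.430019)
  = −0.75 × (-0.843926) = 0.632945 substitutions/site.
Under a molecular clock d = 2μt, so t = d/(2μ) = 0.632945 / (2 × 6.5 × 10^-10) = 486.88 million years.

486.88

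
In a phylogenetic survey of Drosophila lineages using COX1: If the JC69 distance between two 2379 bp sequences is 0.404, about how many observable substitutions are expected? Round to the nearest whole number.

743

Invert JC69: p = (3/4)(1 − e^(−4d/3)) = 0.75 × (1 − e^(-0.538667)) = 0.75 × (1 − 0.583526) = 0.312356.
Expected differing sites = pL ≈ 0.312356 × 2379 = 743.094924 ≈ 743.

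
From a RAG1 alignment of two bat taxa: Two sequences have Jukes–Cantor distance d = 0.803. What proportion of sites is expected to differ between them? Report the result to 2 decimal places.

p = (3/4)(1 − e^(−4d/3)) = 0.75 × (1 − e^(-1.070667)) = 0.75 × (1 − 0.342780) = 0.492915.

0.49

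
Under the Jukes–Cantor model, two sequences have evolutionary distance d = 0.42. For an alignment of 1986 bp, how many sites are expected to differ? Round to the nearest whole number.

639

Invert JC69: p = (3/4)(1 − e^(−4d/3)) = 0.75 × (1 − e^(-0.56)) = 0.75 × (1 − 0.571209) = 0.321593.
Expected differing sites = pL ≈ 0.321593 × 1986 = 638.683698 ≈ 639.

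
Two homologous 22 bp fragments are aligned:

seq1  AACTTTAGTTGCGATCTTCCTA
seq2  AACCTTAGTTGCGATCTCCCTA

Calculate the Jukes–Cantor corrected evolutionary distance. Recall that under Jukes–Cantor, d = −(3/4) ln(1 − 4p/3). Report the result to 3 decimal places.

0.097

The sequences differ at 2 of 22 sites (4, 18), so p = 2/22 ≈ 0.090909.
d = −(3/4) ln(1 − 4p/3) = −0.75 ln(1 − 0.121212) = −0.75 ln(0.878788)
  = −0.75 × (-0.129212) = 0.096909 substitutions/site.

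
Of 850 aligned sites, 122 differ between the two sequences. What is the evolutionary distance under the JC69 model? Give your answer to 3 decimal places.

p = 122/850 ≈ 0.143529.
d = −(3/4) ln(1 − 4p/3) = −0.75 ln(1 − 0.191372) = −0.75 ln(0.808628)
  = −0.75 × (-0.212416) = 0.159312 substitutions/site.

0.159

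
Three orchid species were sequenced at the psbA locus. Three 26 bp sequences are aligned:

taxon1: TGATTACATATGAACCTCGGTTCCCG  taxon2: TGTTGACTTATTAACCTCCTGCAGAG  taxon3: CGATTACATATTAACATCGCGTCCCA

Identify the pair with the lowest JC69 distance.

taxon1–taxon2: 11/26 differ, p = 0.423, d = 0.623.
taxon1–taxon3: 6/26 differ, p = 0.231, d = 0.276.
taxon2–taxon3: 12/26 differ, p = 0.462, d = 0.717.
The smallest distance is between taxon1 and taxon3.

taxon1 and taxon3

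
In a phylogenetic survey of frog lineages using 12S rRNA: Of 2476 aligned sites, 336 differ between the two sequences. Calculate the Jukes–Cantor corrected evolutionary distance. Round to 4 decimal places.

p = 336/2476 ≈ 0.135703.
d = −(3/4) ln(1 − 4p/3) = −0.75 ln(1 − 0.180937) = −0.75 ln(0.819063)
  = −0.75 × (-0.199594) = 0.149696 substitutions/site.

0.1497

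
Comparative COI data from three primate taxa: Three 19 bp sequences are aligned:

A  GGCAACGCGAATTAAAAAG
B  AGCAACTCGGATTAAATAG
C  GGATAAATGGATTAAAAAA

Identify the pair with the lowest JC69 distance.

A–B: 4/19 differ, p = 0.211, d = 0.247.
A–C: 7/19 differ, p = 0.368, d = 0.507.
B–C: 8/19 differ, p = 0.421, d = 0.618.
The smallest distance is between A and B.

A and B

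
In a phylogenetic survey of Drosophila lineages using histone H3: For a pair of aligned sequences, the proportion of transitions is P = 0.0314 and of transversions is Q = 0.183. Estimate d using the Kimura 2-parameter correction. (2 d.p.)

0.25

Under the Kimura two-parameter model, d = −½ ln(1 − 2P − Q) − ¼ ln(1 − 2Q).
1 − 2P − Q = 0.7542, giving −½ ln(0.7542) = 0.141049.
1 − 2Q = 0.634, giving −¼ ln(0.634) = 0.113927.
d = 0.141049 + 0.113927 = 0.254976.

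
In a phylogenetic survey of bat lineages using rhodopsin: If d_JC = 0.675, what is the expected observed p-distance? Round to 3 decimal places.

p = (3/4)(1 − e^(−4d/3)) = 0.75 × (1 − e^(-0.9)) = 0.75 × (1 − 0.406570) = 0.445073.

0.445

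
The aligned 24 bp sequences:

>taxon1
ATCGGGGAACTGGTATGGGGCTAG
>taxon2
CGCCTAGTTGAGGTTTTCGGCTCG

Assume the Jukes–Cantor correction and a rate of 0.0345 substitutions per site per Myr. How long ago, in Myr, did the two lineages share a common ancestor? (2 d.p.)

13.92

The sequences differ at 13 of 24 sites, so p = 13/24 ≈ 0.541667.
d = −(3/4) ln(1 − 4p/3) = −0.75 ln(1 − 0.722223) = −0.75 ln(0.277777)
  = −0.75 × (-1.280937) = 0.960703 substitutions/site.
Under a molecular clock d = 2μt, so t = d/(2μ) = 0.960703 / (2 × 0.0345) = 13.92 Myr.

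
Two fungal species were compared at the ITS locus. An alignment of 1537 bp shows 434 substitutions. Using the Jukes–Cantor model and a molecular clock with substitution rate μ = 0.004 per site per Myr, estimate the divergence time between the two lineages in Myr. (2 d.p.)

p = 434/1537 ≈ 0.282368.
d = −(3/4) ln(1 − 4p/3) = −0.75 ln(1 − 0.376491) = −0.75 ln(0.623509)
  = −0.75 × (-0.472392) = 0.354294 substitutions/site.
Under a molecular clock d = 2μt, so t = d/(2μ) = 0.354294 / (2 × 0.004) = 44.29 Myr.

44.29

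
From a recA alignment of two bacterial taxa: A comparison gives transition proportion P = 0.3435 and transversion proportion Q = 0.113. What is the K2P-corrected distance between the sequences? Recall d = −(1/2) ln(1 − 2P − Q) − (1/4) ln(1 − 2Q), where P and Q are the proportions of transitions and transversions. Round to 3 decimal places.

Under the Kimura two-parameter model, d = −½ ln(1 − 2P − Q) − ¼ ln(1 − 2Q).
1 − 2P − Q = 0.2, giving −½ ln(0.2) = 0.804719.
1 − 2Q = 0.774, giving −¼ ln(0.774) = 0.064046.
d = 0.804719 + 0.064046 = 0.868765.

0.869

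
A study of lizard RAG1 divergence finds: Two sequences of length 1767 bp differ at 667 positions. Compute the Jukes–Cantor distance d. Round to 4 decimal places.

0.5248

p = 667/1767 ≈ 0.377476.
d = −(3/4) ln(1 − 4p/3) = −0.75 ln(1 − 0.503301) = −0.75 ln(0.496699)
  = −0.75 × (-0.699771) = 0.524828 substitutions/site.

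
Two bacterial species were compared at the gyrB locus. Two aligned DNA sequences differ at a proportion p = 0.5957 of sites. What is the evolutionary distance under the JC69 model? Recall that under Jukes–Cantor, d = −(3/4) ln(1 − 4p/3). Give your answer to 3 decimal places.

d = −(3/4) ln(1 − 4p/3) = −0.75 ln(1 − 0.794267) = −0.75 ln(0.205733)
  = −0.75 × (-1.581176) = 1.185882 substitutions/site.

1.186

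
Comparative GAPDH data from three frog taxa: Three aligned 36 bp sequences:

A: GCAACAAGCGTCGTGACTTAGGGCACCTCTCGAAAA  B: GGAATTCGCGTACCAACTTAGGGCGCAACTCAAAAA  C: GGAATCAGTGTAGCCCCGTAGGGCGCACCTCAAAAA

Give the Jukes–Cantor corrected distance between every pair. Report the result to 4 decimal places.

d(A,B) = 0.4408, d(A,C) = 0.4926, d(B,C) = 0.2635

A–B: 12/36 sites differ → p ≈ 0.333333, d = −0.75 ln(1 − 0.444444) = 0.440839 ≈ 0.4408.
A–C: 13/36 sites differ → p ≈ 0.361111, d = −0.75 ln(1 − 0.481481) = 0.492584 ≈ 0.4926.
B–C: 8/36 sites differ → p ≈ 0.222222, d = −0.75 ln(1 − 0.296296) = 0.263548 ≈ 0.2635.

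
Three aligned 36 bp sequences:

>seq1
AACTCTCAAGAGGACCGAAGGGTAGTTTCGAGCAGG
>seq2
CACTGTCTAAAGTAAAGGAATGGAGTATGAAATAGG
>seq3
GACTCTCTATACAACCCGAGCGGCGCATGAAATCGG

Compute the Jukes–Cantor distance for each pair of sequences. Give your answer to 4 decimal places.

seq1–seq2: 16/36 sites differ → p ≈ 0.444444, d = −0.75 ln(1 − 0.592592) = 0.673455 ≈ 0.6735.
seq1–seq3: 17/36 sites differ → p ≈ 0.472222, d = −0.75 ln(1 − 0.629629) = 0.744938 ≈ 0.7449.
seq2–seq3: 13/36 sites differ → p ≈ 0.361111, d = −0.75 ln(1 − 0.481481) = 0.492584 ≈ 0.4926.

d(seq1,seq2) = 0.6735, d(seq1,seq3) = 0.7449, d(seq2,seq3) = 0.4926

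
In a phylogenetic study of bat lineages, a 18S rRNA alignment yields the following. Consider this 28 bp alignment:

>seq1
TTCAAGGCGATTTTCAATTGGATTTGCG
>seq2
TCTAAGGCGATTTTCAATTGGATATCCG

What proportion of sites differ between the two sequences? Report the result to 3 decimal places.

0.143

The sequences differ at 4 of 28 positions (sites 2, 3, 24, 26).
p = 4/28 = 0.142857… ≈ 0.143 (to 3 d.p.).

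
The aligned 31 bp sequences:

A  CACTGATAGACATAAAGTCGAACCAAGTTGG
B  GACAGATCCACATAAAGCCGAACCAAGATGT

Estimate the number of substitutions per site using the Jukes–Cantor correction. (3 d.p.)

The sequences differ at 7 of 31 sites (1, 4, 8, 9, 18, 28, 31), so p = 7/31 ≈ 0.225806.
d = −(3/4) ln(1 − 4p/3) = −0.75 ln(1 − 0.301075) = −0.75 ln(0.698925)
  = −0.75 × (-0.358212) = 0.268659 substitutions/site.

0.269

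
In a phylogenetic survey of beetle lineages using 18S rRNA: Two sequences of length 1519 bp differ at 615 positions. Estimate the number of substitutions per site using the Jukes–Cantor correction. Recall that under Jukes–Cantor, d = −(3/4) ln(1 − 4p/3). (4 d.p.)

p = 615/1519 ≈ 0.404872.
d = −(3/4) ln(1 − 4p/3) = −0.75 ln(1 − 0.539829) = −0.75 ln(0.460171)
  = −0.75 × (-0.776157) = 0.582118 substitutions/site.

0.5821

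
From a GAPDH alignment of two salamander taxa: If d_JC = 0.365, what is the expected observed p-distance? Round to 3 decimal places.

0.289

p = (3/4)(1 − e^(−4d/3)) = 0.75 × (1 − e^(-0.486667)) = 0.75 × (1 − 0.614672) = 0.288996.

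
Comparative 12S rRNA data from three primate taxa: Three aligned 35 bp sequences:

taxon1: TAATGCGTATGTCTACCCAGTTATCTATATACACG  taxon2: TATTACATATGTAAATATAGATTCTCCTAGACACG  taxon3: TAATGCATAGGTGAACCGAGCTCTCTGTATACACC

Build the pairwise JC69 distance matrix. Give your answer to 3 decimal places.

d(taxon1,taxon2) = 0.635, d(taxon1,taxon3) = 0.315, d(taxon2,taxon3) = 0.635

taxon1–taxon2: 15/35 sites differ → p ≈ 0.428571, d = −0.75 ln(1 − 0.571428) = 0.635472 ≈ 0.635.
taxon1–taxon3: 9/35 sites differ → p ≈ 0.257143, d = −0.75 ln(1 − 0.342857) = 0.314890 ≈ 0.315.
taxon2–taxon3: 15/35 sites differ → p ≈ 0.428571, d = −0.75 ln(1 − 0.571428) = 0.635472 ≈ 0.635.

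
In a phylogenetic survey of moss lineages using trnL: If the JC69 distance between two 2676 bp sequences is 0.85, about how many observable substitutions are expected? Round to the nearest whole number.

1361

Invert JC69: p = (3/4)(1 − e^(−4d/3)) = 0.75 × (1 − e^(-1.133333)) = 0.75 × (1 − 0.321958) = 0.508532.
Expected differing sites = pL ≈ 0.508532 × 2676 = 1360.831632 ≈ 1361.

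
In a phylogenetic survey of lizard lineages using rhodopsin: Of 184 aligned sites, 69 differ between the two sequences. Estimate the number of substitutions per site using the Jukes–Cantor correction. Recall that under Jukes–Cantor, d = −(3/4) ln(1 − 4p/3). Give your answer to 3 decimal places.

0.520

p = 69/184 = 0.375.
d = −(3/4) ln(1 − 4p/3) = −0.75 ln(1 − 0.5) = −0.75 ln(0.5)
  = −0.75 × (-0.693147) = 0.519860 substitutions/site.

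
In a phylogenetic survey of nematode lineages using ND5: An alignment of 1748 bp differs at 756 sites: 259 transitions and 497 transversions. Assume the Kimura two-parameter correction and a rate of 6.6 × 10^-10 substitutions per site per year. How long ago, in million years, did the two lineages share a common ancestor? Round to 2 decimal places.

P = 259/1748 ≈ 0.148169 and Q = 497/1748 ≈ 0.284325.
Under the Kimura two-parameter model, d = −½ ln(1 − 2P − Q) − ¼ ln(1 − 2Q).
1 − 2P − Q = 0.419337, giving −½ ln(0.419337) = 0.434540.
1 − 2Q = 0.43135, giving −¼ ln(0.43135) = 0.210209.
d = 0.434540 + 0.210209 = 0.644749.
Under a molecular clock d = 2μt, so t = d/(2μ) = 0.644749 / (2 × 6.6 × 10^-10) = 488.45 million years.

488.45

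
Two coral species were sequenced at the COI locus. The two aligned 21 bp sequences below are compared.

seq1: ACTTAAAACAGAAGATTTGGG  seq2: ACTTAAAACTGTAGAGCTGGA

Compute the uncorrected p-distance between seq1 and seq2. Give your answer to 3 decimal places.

0.238

The sequences differ at 5 of 21 positions (sites 10, 12, 16, 17, 21).
p = 5/21 = 0.238095… ≈ 0.238 (to 3 d.p.).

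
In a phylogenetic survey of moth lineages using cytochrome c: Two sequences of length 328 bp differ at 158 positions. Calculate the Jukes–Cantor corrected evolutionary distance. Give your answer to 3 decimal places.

0.771

p = 158/328 ≈ 0.481707.
d = −(3/4) ln(1 − 4p/3) = −0.75 ln(1 − 0.642276) = −0.75 ln(0.357724)
  = −0.75 × (-1.027994) = 0.770996 substitutions/site.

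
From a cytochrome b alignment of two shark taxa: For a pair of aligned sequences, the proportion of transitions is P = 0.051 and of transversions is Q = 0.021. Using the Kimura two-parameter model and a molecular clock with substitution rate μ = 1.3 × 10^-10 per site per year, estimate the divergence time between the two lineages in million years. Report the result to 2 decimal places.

293.66

Under the Kimura two-parameter model, d = −½ ln(1 − 2P − Q) − ¼ ln(1 − 2Q).
1 − 2P − Q = 0.877, giving −½ ln(0.877) = 0.065624.
1 − 2Q = 0.958, giving −¼ ln(0.958) = 0.010727.
d = 0.065624 + 0.010727 = 0.076351.
Under a molecular clock d = 2μt, so t = d/(2μ) = 0.076351 / (2 × 1.3 × 10^-10) = 293.66 million years.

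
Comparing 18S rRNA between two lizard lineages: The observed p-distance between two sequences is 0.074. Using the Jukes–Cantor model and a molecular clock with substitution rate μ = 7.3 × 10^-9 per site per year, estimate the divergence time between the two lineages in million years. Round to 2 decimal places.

d = −(3/4) ln(1 − 4p/3) = −0.75 ln(1 − 0.098667) = −0.75 ln(0.901333)
  = −0.75 × (-0.103881) = 0.077911 substitutions/site.
Under a molecular clock d = 2μt, so t = d/(2μ) = 0.077911 / (2 × 7.3 × 10^-9) = 5.34 million years.

5.34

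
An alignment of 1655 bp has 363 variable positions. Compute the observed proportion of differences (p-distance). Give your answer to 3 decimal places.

0.219

p = 363/1655 = 0.219335… ≈ 0.219 (to 3 d.p.).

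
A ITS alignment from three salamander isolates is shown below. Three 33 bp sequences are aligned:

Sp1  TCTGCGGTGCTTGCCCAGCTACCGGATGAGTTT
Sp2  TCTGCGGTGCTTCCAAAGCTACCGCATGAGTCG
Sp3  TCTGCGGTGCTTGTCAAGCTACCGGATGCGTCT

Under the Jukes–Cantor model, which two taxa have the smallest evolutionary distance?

Sp1–Sp2: 6/33 differ, p = 0.182, d = 0.208.
Sp1–Sp3: 4/33 differ, p = 0.121, d = 0.132.
Sp2–Sp3: 6/33 differ, p = 0.182, d = 0.208.
The smallest distance is between Sp1 and Sp3.

Sp1 and Sp3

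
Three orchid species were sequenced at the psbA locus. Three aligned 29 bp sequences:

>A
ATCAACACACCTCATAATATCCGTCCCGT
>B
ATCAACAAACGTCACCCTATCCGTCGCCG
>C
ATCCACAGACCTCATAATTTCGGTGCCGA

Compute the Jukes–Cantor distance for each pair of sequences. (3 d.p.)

A–B: 8/29 sites differ → p ≈ 0.275862, d = −0.75 ln(1 − 0.367816) = 0.343931 ≈ 0.344.
A–C: 6/29 sites differ → p ≈ 0.206897, d = −0.75 ln(1 − 0.275863) = 0.242081 ≈ 0.242.
B–C: 12/29 sites differ → p ≈ 0.413793, d = −0.75 ln(1 − 0.551724) = 0.601760 ≈ 0.602.

d(A,B) = 0.344, d(A,C) = 0.242, d(B,C) = 0.602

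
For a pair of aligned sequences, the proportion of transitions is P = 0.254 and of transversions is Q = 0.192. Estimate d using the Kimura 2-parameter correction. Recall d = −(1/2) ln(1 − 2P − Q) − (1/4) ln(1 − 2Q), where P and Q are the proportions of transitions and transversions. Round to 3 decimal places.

0.723

Under the Kimura two-parameter model, d = −½ ln(1 − 2P − Q) − ¼ ln(1 − 2Q).
1 − 2P − Q = 0.3, giving −½ ln(0.3) = 0.601986.
1 − 2Q = 0.616, giving −¼ ln(0.616) = 0.121127.
d = 0.601986 + 0.121127 = 0.723113.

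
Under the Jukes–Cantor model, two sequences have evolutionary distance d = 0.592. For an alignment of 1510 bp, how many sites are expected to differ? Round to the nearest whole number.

618

Invert JC69: p = (3/4)(1 − e^(−4d/3)) = 0.75 × (1 − e^(-0.789333)) = 0.75 × (1 − 0.454148) = 0.409389.
Expected differing sites = pL ≈ 0.409389 × 1510 = 618.17739 ≈ 618.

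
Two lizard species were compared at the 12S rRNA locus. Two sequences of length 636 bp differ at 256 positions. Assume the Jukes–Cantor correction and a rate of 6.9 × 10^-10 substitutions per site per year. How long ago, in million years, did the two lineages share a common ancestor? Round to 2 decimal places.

p = 256/636 ≈ 0.402516.
d = −(3/4) ln(1 − 4p/3) = −0.75 ln(1 − 0.536688) = −0.75 ln(0.463312)
  = −0.75 × (-0.769355) = 0.577016 substitutions/site.
Under a molecular clock d = 2μt, so t = d/(2μ) = 0.577016 / (2 × 6.9 × 10^-10) = 418.13 million years.

418.13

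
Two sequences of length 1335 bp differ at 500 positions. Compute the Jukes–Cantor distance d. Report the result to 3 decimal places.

0.519

p = 500/1335 ≈ 0.374532.
d = −(3/4) ln(1 − 4p/3) = −0.75 ln(1 − 0.499376) = −0.75 ln(0.500624)
  = −0.75 × (-0.691900) = 0.518925 substitutions/site.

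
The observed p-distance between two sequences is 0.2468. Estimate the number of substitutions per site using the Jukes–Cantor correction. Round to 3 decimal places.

0.299

d = −(3/4) ln(1 − 4p/3) = −0.75 ln(1 − 0.329067) = −0.75 ln(0.670933)
  = −0.75 × (-0.399086) = 0.299315 substitutions/site.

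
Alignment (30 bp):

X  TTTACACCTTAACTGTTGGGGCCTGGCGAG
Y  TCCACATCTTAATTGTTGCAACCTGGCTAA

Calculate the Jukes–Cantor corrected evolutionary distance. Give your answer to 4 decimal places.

0.3831

The sequences differ at 9 of 30 sites (2, 3, 7, 13, 19, 20, 21, 28, 30), so p = 9/30 = 0.3.
d = −(3/4) ln(1 − 4p/3) = −0.75 ln(1 − 0.4) = −0.75 ln(0.6)
  = −0.75 × (-0.510826) = 0.383120 substitutions/site.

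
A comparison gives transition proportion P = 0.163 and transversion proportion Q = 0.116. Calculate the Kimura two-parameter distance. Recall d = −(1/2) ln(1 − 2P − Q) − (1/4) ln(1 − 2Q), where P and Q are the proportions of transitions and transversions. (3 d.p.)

Under the Kimura two-parameter model, d = −½ ln(1 − 2P − Q) − ¼ ln(1 − 2Q).
1 − 2P − Q = 0.558, giving −½ ln(0.558) = 0.291698.
1 − 2Q = 0.768, giving −¼ ln(0.768) = 0.065991.
d = 0.291698 + 0.065991 = 0.357689.

0.358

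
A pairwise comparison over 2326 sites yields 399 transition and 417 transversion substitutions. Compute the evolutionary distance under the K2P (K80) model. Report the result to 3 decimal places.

P = 399/2326 ≈ 0.171539 and Q = 417/2326 ≈ 0.179278.
Under the Kimura two-parameter model, d = −½ ln(1 − 2P − Q) − ¼ ln(1 − 2Q).
1 − 2P − Q = 0.477644, giving −½ ln(0.477644) = 0.369445.
1 − 2Q = 0.641444, giving −¼ ln(0.641444) = 0.111008.
d = 0.369445 + 0.111008 = 0.480453.

0.480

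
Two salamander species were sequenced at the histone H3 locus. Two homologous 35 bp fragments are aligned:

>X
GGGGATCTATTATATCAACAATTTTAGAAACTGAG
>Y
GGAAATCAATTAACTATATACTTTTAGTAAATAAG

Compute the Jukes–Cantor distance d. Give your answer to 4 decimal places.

0.4582

The sequences differ at 12 of 35 sites, so p = 12/35 ≈ 0.342857.
d = −(3/4) ln(1 − 4p/3) = −0.75 ln(1 − 0.457143) = −0.75 ln(0.542857)
  = −0.75 × (-0.610909) = 0.458182 substitutions/site.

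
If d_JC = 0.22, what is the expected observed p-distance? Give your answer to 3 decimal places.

p = (3/4)(1 − e^(−4d/3)) = 0.75 × (1 − e^(-0.293333)) = 0.75 × (1 − 0.745774) = 0.190670.

0.191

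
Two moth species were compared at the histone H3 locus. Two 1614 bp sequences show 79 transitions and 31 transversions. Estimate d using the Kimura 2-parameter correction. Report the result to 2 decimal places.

P = 79/1614 ≈ 0.048947 and Q = 31/1614 ≈ 0.019207.
Under the Kimura two-parameter model, d = −½ ln(1 − 2P − Q) − ¼ ln(1 − 2Q).
1 − 2P − Q = 0.882899, giving −½ ln(0.882899) = 0.062272.
1 − 2Q = 0.961586, giving −¼ ln(0.961586) = 0.009793.
d = 0.062272 + 0.009793 = 0.072065.

0.07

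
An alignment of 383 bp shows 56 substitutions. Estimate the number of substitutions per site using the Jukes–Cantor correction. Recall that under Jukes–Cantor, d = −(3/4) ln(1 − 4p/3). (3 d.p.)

0.163

p = 56/383 ≈ 0.146214.
d = −(3/4) ln(1 − 4p/3) = −0.75 ln(1 − 0.194952) = −0.75 ln(0.805048)
  = −0.75 × (-0.216853) = 0.162640 substitutions/site.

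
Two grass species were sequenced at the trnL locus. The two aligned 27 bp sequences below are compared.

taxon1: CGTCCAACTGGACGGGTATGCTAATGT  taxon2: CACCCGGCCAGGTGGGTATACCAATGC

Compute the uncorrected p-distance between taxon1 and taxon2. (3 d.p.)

0.407

The sequences differ at 11 of 27 positions.
p = 11/27 = 0.407407… ≈ 0.407 (to 3 d.p.).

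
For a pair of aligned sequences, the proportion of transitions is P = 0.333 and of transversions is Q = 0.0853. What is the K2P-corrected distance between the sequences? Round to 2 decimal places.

Under the Kimura two-parameter model, d = −½ ln(1 − 2P − Q) − ¼ ln(1 − 2Q).
1 − 2P − Q = 0.2487, giving −½ ln(0.2487) = 0.695754.
1 − 2Q = 0.8294, giving −¼ ln(0.8294) = 0.046763.
d = 0.695754 + 0.046763 = 0.742517.

0.74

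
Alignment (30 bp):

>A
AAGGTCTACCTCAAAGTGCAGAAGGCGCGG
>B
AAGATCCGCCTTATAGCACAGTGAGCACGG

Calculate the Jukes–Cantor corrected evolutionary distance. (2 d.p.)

The sequences differ at 11 of 30 sites, so p = 11/30 ≈ 0.366667.
d = −(3/4) ln(1 − 4p/3) = −0.75 ln(1 − 0.488889) = −0.75 ln(0.511111)
  = −0.75 × (-0.671168) = 0.503376 substitutions/site.

0.50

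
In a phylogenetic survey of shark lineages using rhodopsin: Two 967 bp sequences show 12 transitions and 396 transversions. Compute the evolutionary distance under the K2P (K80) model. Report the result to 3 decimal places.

P = 12/967 ≈ 0.01241 and Q = 396/967 ≈ 0.409514.
Under the Kimura two-parameter model, d = −½ ln(1 − 2P − Q) − ¼ ln(1 − 2Q).
1 − 2P − Q = 0.565666, giving −½ ln(0.565666) = 0.284876.
1 − 2Q = 0.180972, giving −¼ ln(0.180972) = 0.427353.
d = 0.284876 + 0.427353 = 0.712229.

0.712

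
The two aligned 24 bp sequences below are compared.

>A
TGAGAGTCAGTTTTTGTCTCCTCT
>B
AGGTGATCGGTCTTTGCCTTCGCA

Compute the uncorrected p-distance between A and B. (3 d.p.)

The sequences differ at 11 of 24 positions.
p = 11/24 = 0.458333… ≈ 0.458 (to 3 d.p.).

0.458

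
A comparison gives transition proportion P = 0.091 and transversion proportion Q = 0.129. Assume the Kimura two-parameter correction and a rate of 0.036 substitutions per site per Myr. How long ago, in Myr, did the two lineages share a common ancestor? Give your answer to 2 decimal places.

3.62

Under the Kimura two-parameter model, d = −½ ln(1 − 2P − Q) − ¼ ln(1 − 2Q).
1 − 2P − Q = 0.689, giving −½ ln(0.689) = 0.186257.
1 − 2Q = 0.742, giving −¼ ln(0.742) = 0.074602.
d = 0.186257 + 0.074602 = 0.260859.
Under a molecular clock d = 2μt, so t = d/(2μ) = 0.260859 / (2 × 0.036) = 3.62 Myr.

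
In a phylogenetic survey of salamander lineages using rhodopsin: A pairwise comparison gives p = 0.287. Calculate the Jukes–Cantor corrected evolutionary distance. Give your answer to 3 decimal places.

0.362

d = −(3/4) ln(1 − 4p/3) = −0.75 ln(1 − 0.382667) = −0.75 ln(0.617333)
  = −0.75 × (-0.482347) = 0.361760 substitutions/site.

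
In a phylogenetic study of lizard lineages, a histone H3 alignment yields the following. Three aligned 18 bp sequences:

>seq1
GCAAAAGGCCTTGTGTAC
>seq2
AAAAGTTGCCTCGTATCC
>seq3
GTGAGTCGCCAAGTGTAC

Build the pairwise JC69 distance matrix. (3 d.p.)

d(seq1,seq2) = 0.673, d(seq1,seq3) = 0.548, d(seq2,seq3) = 0.673

seq1–seq2: 8/18 sites differ → p ≈ 0.444444, d = −0.75 ln(1 − 0.592592) = 0.673455 ≈ 0.673.
seq1–seq3: 7/18 sites differ → p ≈ 0.388889, d = −0.75 ln(1 − 0.518519) = 0.548166 ≈ 0.548.
seq2–seq3: 8/18 sites differ → p ≈ 0.444444, d = −0.75 ln(1 − 0.592592) = 0.673455 ≈ 0.673.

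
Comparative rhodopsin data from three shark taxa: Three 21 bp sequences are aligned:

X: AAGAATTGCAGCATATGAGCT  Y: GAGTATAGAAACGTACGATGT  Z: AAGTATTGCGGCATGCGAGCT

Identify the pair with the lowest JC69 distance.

X–Y: 9/21 differ, p = 0.429, d = 0.635.
X–Z: 4/21 differ, p = 0.190, d = 0.220.
Y–Z: 9/21 differ, p = 0.429, d = 0.635.
The smallest distance is between X and Z.

X and Z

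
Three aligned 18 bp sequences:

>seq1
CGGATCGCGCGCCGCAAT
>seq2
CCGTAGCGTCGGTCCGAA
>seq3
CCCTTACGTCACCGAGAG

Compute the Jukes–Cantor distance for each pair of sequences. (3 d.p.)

d(seq1,seq2) = 1.648, d(seq1,seq3) = 1.265, d(seq2,seq3) = 0.824

seq1–seq2: 12/18 sites differ → p ≈ 0.666667, d = −0.75 ln(1 − 0.888889) = 1.647919 ≈ 1.648.
seq1–seq3: 11/18 sites differ → p ≈ 0.611111, d = −0.75 ln(1 − 0.814815) = 1.264800 ≈ 1.265.
seq2–seq3: 9/18 sites differ → p = 0.5, d = −0.75 ln(1 − 0.666667) = 0.823960 ≈ 0.824.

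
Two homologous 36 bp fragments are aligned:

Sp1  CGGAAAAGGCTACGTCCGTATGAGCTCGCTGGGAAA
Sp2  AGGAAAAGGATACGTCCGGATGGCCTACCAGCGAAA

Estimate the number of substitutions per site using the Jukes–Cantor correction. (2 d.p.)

The sequences differ at 9 of 36 sites (1, 10, 19, 23, 24, 27, 28, 30, 32), so p = 9/36 = 0.25.
d = −(3/4) ln(1 − 4p/3) = −0.75 ln(1 − 0.333333) = −0.75 ln(0.666667)
  = −0.75 × (-0.405465) = 0.304099 substitutions/site.

0.30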